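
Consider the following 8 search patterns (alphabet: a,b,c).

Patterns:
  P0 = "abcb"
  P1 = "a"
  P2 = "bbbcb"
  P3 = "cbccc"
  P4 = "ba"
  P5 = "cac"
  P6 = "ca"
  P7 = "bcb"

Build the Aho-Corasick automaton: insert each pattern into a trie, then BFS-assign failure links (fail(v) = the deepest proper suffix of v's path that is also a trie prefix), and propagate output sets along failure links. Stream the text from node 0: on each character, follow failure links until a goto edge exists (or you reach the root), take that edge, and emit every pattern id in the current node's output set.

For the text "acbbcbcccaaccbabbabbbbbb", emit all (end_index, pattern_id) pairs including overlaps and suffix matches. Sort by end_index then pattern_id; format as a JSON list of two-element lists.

Build automaton:
Trie nodes:
  0='ε' goto a→1 b→5 c→10
  1='a' goto b→2  ←P1
  2='ab' goto c→3
  3='abc' goto b→4
  4='abcb' goto ·  ←P0
  5='b' goto a→15 b→6 c→18
  6='bb' goto b→7
  7='bbb' goto c→8
  8='bbbc' goto b→9
  9='bbbcb' goto ·  ←P2
  10='c' goto a→16 b→11
  11='cb' goto c→12
  12='cbc' goto c→13
  13='cbcc' goto c→14
  14='cbccc' goto ·  ←P3
  15='ba' goto ·  ←P4
  16='ca' goto c→17  ←P6
  17='cac' goto ·  ←P5
  18='bc' goto b→19
  19='bcb' goto ·  ←P7

Failure links (BFS by depth):
  n1('a'): parent n0 fail=0; on 'a' 0 → fail=0;  out {1}∪∅={1}
  n5('b'): parent n0 fail=0; on 'b' 0 → fail=0;  out ∅∪∅=∅
  n10('c'): parent n0 fail=0; on 'c' 0 → fail=0;  out ∅∪∅=∅
  n2('ab'): parent n1 fail=0; on 'b' 0 → fail=5;  out ∅∪∅=∅
  n6('bb'): parent n5 fail=0; on 'b' 0 → fail=5;  out ∅∪∅=∅
  n11('cb'): parent n10 fail=0; on 'b' 0 → fail=5;  out ∅∪∅=∅
  n15('ba'): parent n5 fail=0; on 'a' 0 → fail=1;  out {4}∪{1}={1,4}
  n16('ca'): parent n10 fail=0; on 'a' 0 → fail=1;  out {6}∪{1}={1,6}
  n18('bc'): parent n5 fail=0; on 'c' 0 → fail=10;  out ∅∪∅=∅
  n3('abc'): parent n2 fail=5; on 'c' 5 → fail=18;  out ∅∪∅=∅
  n7('bbb'): parent n6 fail=5; on 'b' 5 → fail=6;  out ∅∪∅=∅
  n12('cbc'): parent n11 fail=5; on 'c' 5 → fail=18;  out ∅∪∅=∅
  n17('cac'): parent n16 fail=1; on 'c' 1→0 → fail=10;  out {5}∪∅={5}
  n19('bcb'): parent n18 fail=10; on 'b' 10 → fail=11;  out {7}∪∅={7}
  n4('abcb'): parent n3 fail=18; on 'b' 18 → fail=19;  out {0}∪{7}={0,7}
  n8('bbbc'): parent n7 fail=6; on 'c' 6→5 → fail=18;  out ∅∪∅=∅
  n13('cbcc'): parent n12 fail=18; on 'c' 18→10→0 → fail=10;  out ∅∪∅=∅
  n9('bbbcb'): parent n8 fail=18; on 'b' 18 → fail=19;  out {2}∪{7}={2,7}
  n14('cbccc'): parent n13 fail=10; on 'c' 10→0 → fail=10;  out {3}∪∅={3}

Scan:
[0] read 'a'  n0⇒n1  emit P1@[0:0]
[1] read 'c'  n1⇒n10 (fail-walked)
[2] read 'b'  n10⇒n11
[3] read 'b'  n11⇒n6 (fail-walked)
[4] read 'c'  n6⇒n18 (fail-walked)
[5] read 'b'  n18⇒n19  emit P7@[3:5]
[6] read 'c'  n19⇒n12 (fail-walked)
[7] read 'c'  n12⇒n13
[8] read 'c'  n13⇒n14  emit P3@[4:8]
[9] read 'a'  n14⇒n16 (fail-walked)  emit P1@[9:9],P6@[8:9]
[10] read 'a'  n16⇒n1 (fail-walked)  emit P1@[10:10]
[11] read 'c'  n1⇒n10 (fail-walked)
[12] read 'c'  n10⇒n10 (fail-walked)
[13] read 'b'  n10⇒n11
[14] read 'a'  n11⇒n15 (fail-walked)  emit P1@[14:14],P4@[13:14]
[15] read 'b'  n15⇒n2 (fail-walked)
[16] read 'b'  n2⇒n6 (fail-walked)
[17] read 'a'  n6⇒n15 (fail-walked)  emit P1@[17:17],P4@[16:17]
[18] read 'b'  n15⇒n2 (fail-walked)
[19] read 'b'  n2⇒n6 (fail-walked)
[20] read 'b'  n6⇒n7
[21] read 'b'  n7⇒n7 (fail-walked)
[22] read 'b'  n7⇒n7 (fail-walked)
[23] read 'b'  n7⇒n7 (fail-walked)

All matches (sorted): [[0,1],[5,7],[8,3],[9,1],[9,6],[10,1],[14,1],[14,4],[17,1],[17,4]]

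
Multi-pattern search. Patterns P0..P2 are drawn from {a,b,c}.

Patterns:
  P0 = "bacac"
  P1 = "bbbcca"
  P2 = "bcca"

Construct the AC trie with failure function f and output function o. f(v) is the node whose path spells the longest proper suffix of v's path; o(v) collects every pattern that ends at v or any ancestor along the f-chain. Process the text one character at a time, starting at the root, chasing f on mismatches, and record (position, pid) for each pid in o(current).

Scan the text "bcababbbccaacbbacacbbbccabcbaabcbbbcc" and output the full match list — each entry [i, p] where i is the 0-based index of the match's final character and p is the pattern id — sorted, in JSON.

Construct AC machine:
Trie (insert patterns):
  0='ε' goto b→1
  1='b' goto a→2 b→6 c→11
  2='ba' goto c→3
  3='bac' goto a→4
  4='baca' goto c→5
  5='bacac' goto ·  [P0 ends]
  6='bb' goto b→7
  7='bbb' goto c→8
  8='bbbc' goto c→9
  9='bbbcc' goto a→10
  10='bbbcca' goto ·  [P1 ends]
  11='bc' goto c→12
  12='bcc' goto a→13
  13='bcca' goto ·  [P2 ends]

BFS fail/out derivation:
  fail(1) 'b': from fail(0)=0 chase 'b': 0 ⇒ 0;  out=∅∪out(0)=∅
  fail(2) 'ba': from fail(1)=0 chase 'a': 0 ⇒ 0;  out=∅∪out(0)=∅
  fail(6) 'bb': from fail(1)=0 chase 'b': 0 ⇒ 1;  out=∅∪out(1)=∅
  fail(11) 'bc': from fail(1)=0 chase 'c': 0 ⇒ 0;  out=∅∪out(0)=∅
  fail(3) 'bac': from fail(2)=0 chase 'c': 0 ⇒ 0;  out=∅∪out(0)=∅
  fail(7) 'bbb': from fail(6)=1 chase 'b': 1 ⇒ 6;  out=∅∪out(6)=∅
  fail(12) 'bcc': from fail(11)=0 chase 'c': 0 ⇒ 0;  out=∅∪out(0)=∅
  fail(4) 'baca': from fail(3)=0 chase 'a': 0 ⇒ 0;  out=∅∪out(0)=∅
  fail(8) 'bbbc': from fail(7)=6 chase 'c': 6→1 ⇒ 11;  out=∅∪out(11)=∅
  fail(13) 'bcca': from fail(12)=0 chase 'a': 0 ⇒ 0;  out={2}∪out(0)={2}
  fail(5) 'bacac': from fail(4)=0 chase 'c': 0 ⇒ 0;  out={0}∪out(0)={0}
  fail(9) 'bbbcc': from fail(8)=11 chase 'c': 11 ⇒ 12;  out=∅∪out(12)=∅
  fail(10) 'bbbcca': from fail(9)=12 chase 'a': 12 ⇒ 13;  out={1}∪out(13)={1,2}

Text stream:
pos 0 'b': at 1
pos 1 'c': at 11
pos 2 'a': at 0 (fail-walked)
pos 3 'b': at 1
pos 4 'a': at 2
pos 5 'b': at 1 (fail-walked)
pos 6 'b': at 6
pos 7 'b': at 7
pos 8 'c': at 8
pos 9 'c': at 9
pos 10 'a': at 10  ** P1@[5:10],P2@[7:10]
pos 11 'a': at 0 (fail-walked)
pos 12 'c': at 0
pos 13 'b': at 1
pos 14 'b': at 6
pos 15 'a': at 2 (fail-walked)
pos 16 'c': at 3
pos 17 'a': at 4
pos 18 'c': at 5  ** P0@[14:18]
pos 19 'b': at 1 (fail-walked)
pos 20 'b': at 6
pos 21 'b': at 7
pos 22 'c': at 8
pos 23 'c': at 9
pos 24 'a': at 10  ** P1@[19:24],P2@[21:24]
pos 25 'b': at 1 (fail-walked)
pos 26 'c': at 11
pos 27 'b': at 1 (fail-walked)
pos 28 'a': at 2
pos 29 'a': at 0 (fail-walked)
pos 30 'b': at 1
pos 31 'c': at 11
pos 32 'b': at 1 (fail-walked)
pos 33 'b': at 6
pos 34 'b': at 7
pos 35 'c': at 8
pos 36 'c': at 9

Matches: [[10,1],[10,2],[18,0],[24,1],[24,2]]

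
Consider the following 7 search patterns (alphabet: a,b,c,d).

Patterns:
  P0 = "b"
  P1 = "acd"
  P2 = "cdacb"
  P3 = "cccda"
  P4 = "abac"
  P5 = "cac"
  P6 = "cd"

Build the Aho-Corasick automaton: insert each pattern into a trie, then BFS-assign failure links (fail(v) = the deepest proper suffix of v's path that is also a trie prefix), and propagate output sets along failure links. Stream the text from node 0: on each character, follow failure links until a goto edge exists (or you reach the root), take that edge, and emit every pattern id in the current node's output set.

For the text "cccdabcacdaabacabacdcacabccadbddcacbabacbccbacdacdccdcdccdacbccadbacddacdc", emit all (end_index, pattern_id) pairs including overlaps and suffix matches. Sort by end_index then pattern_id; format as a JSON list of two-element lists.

Build automaton:
Trie (insert patterns):
  0='ε' goto a→2 b→1 c→5
  1='b' goto ·  ←P0
  2='a' goto b→14 c→3
  3='ac' goto d→4
  4='acd' goto ·  ←P1
  5='c' goto a→17 c→10 d→6
  6='cd' goto a→7  ←P6
  7='cda' goto c→8
  8='cdac' goto b→9
  9='cdacb' goto ·  ←P2
  10='cc' goto c→11
  11='ccc' goto d→12
  12='cccd' goto a→13
  13='cccda' goto ·  ←P3
  14='ab' goto a→15
  15='aba' goto c→16
  16='abac' goto ·  ←P4
  17='ca' goto c→18
  18='cac' goto ·  ←P5

Failure links (BFS by depth):
  fail(1) 'b': from fail(0)=0 chase 'b': 0 ⇒ 0;  out={0}∪out(0)={0}
  fail(2) 'a': from fail(0)=0 chase 'a': 0 ⇒ 0;  out=∅∪out(0)=∅
  fail(5) 'c': from fail(0)=0 chase 'c': 0 ⇒ 0;  out=∅∪out(0)=∅
  fail(3) 'ac': from fail(2)=0 chase 'c': 0 ⇒ 5;  out=∅∪out(5)=∅
  fail(6) 'cd': from fail(5)=0 chase 'd': 0 ⇒ 0;  out={6}∪out(0)={6}
  fail(10) 'cc': from fail(5)=0 chase 'c': 0 ⇒ 5;  out=∅∪out(5)=∅
  fail(14) 'ab': from fail(2)=0 chase 'b': 0 ⇒ 1;  out=∅∪out(1)={0}
  fail(17) 'ca': from fail(5)=0 chase 'a': 0 ⇒ 2;  out=∅∪out(2)=∅
  fail(4) 'acd': from fail(3)=5 chase 'd': 5 ⇒ 6;  out={1}∪out(6)={1,6}
  fail(7) 'cda': from fail(6)=0 chase 'a': 0 ⇒ 2;  out=∅∪out(2)=∅
  fail(11) 'ccc': from fail(10)=5 chase 'c': 5 ⇒ 10;  out=∅∪out(10)=∅
  fail(15) 'aba': from fail(14)=1 chase 'a': 1→0 ⇒ 2;  out=∅∪out(2)=∅
  fail(18) 'cac': from fail(17)=2 chase 'c': 2 ⇒ 3;  out={5}∪out(3)={5}
  fail(8) 'cdac': from fail(7)=2 chase 'c': 2 ⇒ 3;  out=∅∪out(3)=∅
  fail(12) 'cccd': from fail(11)=10 chase 'd': 10→5 ⇒ 6;  out=∅∪out(6)={6}
  fail(16) 'abac': from fail(15)=2 chase 'c': 2 ⇒ 3;  out={4}∪out(3)={4}
  fail(9) 'cdacb': from fail(8)=3 chase 'b': 3→5→0 ⇒ 1;  out={2}∪out(1)={0,2}
  fail(13) 'cccda': from fail(12)=6 chase 'a': 6 ⇒ 7;  out={3}∪out(7)={3}

Run:
pos 0 'c': at 5
pos 1 'c': at 10
pos 2 'c': at 11
pos 3 'd': at 12  ** P6@[2:3]
pos 4 'a': at 13  ** P3@[0:4]
pos 5 'b': at 14 ·f  ** P0@[5:5]
pos 6 'c': at 5 ·f
pos 7 'a': at 17
pos 8 'c': at 18  ** P5@[6:8]
pos 9 'd': at 4 ·f  ** P1@[7:9],P6@[8:9]
pos 10 'a': at 7 ·f
pos 11 'a': at 2 ·f
pos 12 'b': at 14  ** P0@[12:12]
pos 13 'a': at 15
pos 14 'c': at 16  ** P4@[11:14]
pos 15 'a': at 17 ·f
pos 16 'b': at 14 ·f  ** P0@[16:16]
pos 17 'a': at 15
pos 18 'c': at 16  ** P4@[15:18]
pos 19 'd': at 4 ·f  ** P1@[17:19],P6@[18:19]
pos 20 'c': at 5 ·f
pos 21 'a': at 17
pos 22 'c': at 18  ** P5@[20:22]
pos 23 'a': at 17 ·f
pos 24 'b': at 14 ·f  ** P0@[24:24]
pos 25 'c': at 5 ·f
pos 26 'c': at 10
pos 27 'a': at 17 ·f
pos 28 'd': at 0 ·f
pos 29 'b': at 1  ** P0@[29:29]
pos 30 'd': at 0 ·f
pos 31 'd': at 0
pos 32 'c': at 5
pos 33 'a': at 17
pos 34 'c': at 18  ** P5@[32:34]
pos 35 'b': at 1 ·f  ** P0@[35:35]
pos 36 'a': at 2 ·f
pos 37 'b': at 14  ** P0@[37:37]
pos 38 'a': at 15
pos 39 'c': at 16  ** P4@[36:39]
pos 40 'b': at 1 ·f  ** P0@[40:40]
pos 41 'c': at 5 ·f
pos 42 'c': at 10
pos 43 'b': at 1 ·f  ** P0@[43:43]
pos 44 'a': at 2 ·f
pos 45 'c': at 3
pos 46 'd': at 4  ** P1@[44:46],P6@[45:46]
pos 47 'a': at 7 ·f
pos 48 'c': at 8
pos 49 'd': at 4 ·f  ** P1@[47:49],P6@[48:49]
pos 50 'c': at 5 ·f
pos 51 'c': at 10
pos 52 'd': at 6 ·f  ** P6@[51:52]
pos 53 'c': at 5 ·f
pos 54 'd': at 6  ** P6@[53:54]
pos 55 'c': at 5 ·f
pos 56 'c': at 10
pos 57 'd': at 6 ·f  ** P6@[56:57]
pos 58 'a': at 7
pos 59 'c': at 8
pos 60 'b': at 9  ** P0@[60:60],P2@[56:60]
pos 61 'c': at 5 ·f
pos 62 'c': at 10
pos 63 'a': at 17 ·f
pos 64 'd': at 0 ·f
pos 65 'b': at 1  ** P0@[65:65]
pos 66 'a': at 2 ·f
pos 67 'c': at 3
pos 68 'd': at 4  ** P1@[66:68],P6@[67:68]
pos 69 'd': at 0 ·f
pos 70 'a': at 2
pos 71 'c': at 3
pos 72 'd': at 4  ** P1@[70:72],P6@[71:72]
pos 73 'c': at 5 ·f

Result: [[3,6],[4,3],[5,0],[8,5],[9,1],[9,6],[12,0],[14,4],[16,0],[18,4],[19,1],[19,6],[22,5],[24,0],[29,0],[34,5],[35,0],[37,0],[39,4],[40,0],[43,0],[46,1],[46,6],[49,1],[49,6],[52,6],[54,6],[57,6],[60,0],[60,2],[65,0],[68,1],[68,6],[72,1],[72,6]]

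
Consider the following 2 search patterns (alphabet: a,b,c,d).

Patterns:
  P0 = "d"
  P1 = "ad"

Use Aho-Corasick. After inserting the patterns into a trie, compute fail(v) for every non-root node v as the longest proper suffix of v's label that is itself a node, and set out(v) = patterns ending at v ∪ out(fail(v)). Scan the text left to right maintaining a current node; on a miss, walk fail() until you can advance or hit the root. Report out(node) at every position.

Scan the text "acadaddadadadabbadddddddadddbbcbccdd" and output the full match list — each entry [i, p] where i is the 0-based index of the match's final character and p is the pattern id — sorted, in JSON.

Construct AC machine:
Trie nodes:
  0='ε' goto a→2 d→1
  1='d' goto ·  ←P0
  2='a' goto d→3
  3='ad' goto ·  ←P1

Failure links (BFS by depth):
  fail(1) 'd': from fail(0)=0 chase 'd': 0 ⇒ 0;  out={0}∪out(0)={0}
  fail(2) 'a': from fail(0)=0 chase 'a': 0 ⇒ 0;  out=∅∪out(0)=∅
  fail(3) 'ad': from fail(2)=0 chase 'd': 0 ⇒ 1;  out={1}∪out(1)={0,1}

Text stream:
i=0 'a': node 0→2
i=1 'c': node 2→0 (fail-walked)
i=2 'a': node 0→2
i=3 'd': node 2→3  → match P0@[3:3],P1@[2:3]
i=4 'a': node 3→2 (fail-walked)
i=5 'd': node 2→3  → match P0@[5:5],P1@[4:5]
i=6 'd': node 3→1 (fail-walked)  → match P0@[6:6]
i=7 'a': node 1→2 (fail-walked)
i=8 'd': node 2→3  → match P0@[8:8],P1@[7:8]
i=9 'a': node 3→2 (fail-walked)
i=10 'd': node 2→3  → match P0@[10:10],P1@[9:10]
i=11 'a': node 3→2 (fail-walked)
i=12 'd': node 2→3  → match P0@[12:12],P1@[11:12]
i=13 'a': node 3→2 (fail-walked)
i=14 'b': node 2→0 (fail-walked)
i=15 'b': node 0→0
i=16 'a': node 0→2
i=17 'd': node 2→3  → match P0@[17:17],P1@[16:17]
i=18 'd': node 3→1 (fail-walked)  → match P0@[18:18]
i=19 'd': node 1→1 (fail-walked)  → match P0@[19:19]
i=20 'd': node 1→1 (fail-walked)  → match P0@[20:20]
i=21 'd': node 1→1 (fail-walked)  → match P0@[21:21]
i=22 'd': node 1→1 (fail-walked)  → match P0@[22:22]
i=23 'd': node 1→1 (fail-walked)  → match P0@[23:23]
i=24 'a': node 1→2 (fail-walked)
i=25 'd': node 2→3  → match P0@[25:25],P1@[24:25]
i=26 'd': node 3→1 (fail-walked)  → match P0@[26:26]
i=27 'd': node 1→1 (fail-walked)  → match P0@[27:27]
i=28 'b': node 1→0 (fail-walked)
i=29 'b': node 0→0
i=30 'c': node 0→0
i=31 'b': node 0→0
i=32 'c': node 0→0
i=33 'c': node 0→0
i=34 'd': node 0→1  → match P0@[34:34]
i=35 'd': node 1→1 (fail-walked)  → match P0@[35:35]

Matches: [[3,0],[3,1],[5,0],[5,1],[6,0],[8,0],[8,1],[10,0],[10,1],[12,0],[12,1],[17,0],[17,1],[18,0],[19,0],[20,0],[21,0],[22,0],[23,0],[25,0],[25,1],[26,0],[27,0],[34,0],[35,0]]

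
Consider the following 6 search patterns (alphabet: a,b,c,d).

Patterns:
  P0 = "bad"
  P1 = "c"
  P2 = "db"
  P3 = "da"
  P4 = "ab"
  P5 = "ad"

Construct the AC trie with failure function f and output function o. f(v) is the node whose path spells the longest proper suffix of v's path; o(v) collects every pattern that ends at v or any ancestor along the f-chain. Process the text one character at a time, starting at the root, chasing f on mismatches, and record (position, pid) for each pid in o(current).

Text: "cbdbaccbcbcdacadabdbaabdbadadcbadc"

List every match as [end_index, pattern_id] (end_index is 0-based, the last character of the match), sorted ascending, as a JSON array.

Build automaton:
Trie (insert patterns):
  n0 'ε': a→8 b→1 c→4 d→5
  n1 'b': a→2
  n2 'ba': d→3
  n3 'bad': ·  [P0 ends]
  n4 'c': ·  [P1 ends]
  n5 'd': a→7 b→6
  n6 'db': ·  [P2 ends]
  n7 'da': ·  [P3 ends]
  n8 'a': b→9 d→10
  n9 'ab': ·  [P4 ends]
  n10 'ad': ·  [P5 ends]

BFS fail/out derivation:
  fail(1) 'b': from fail(0)=0 chase 'b': 0 ⇒ 0;  out=∅∪out(0)=∅
  fail(4) 'c': from fail(0)=0 chase 'c': 0 ⇒ 0;  out={1}∪out(0)={1}
  fail(5) 'd': from fail(0)=0 chase 'd': 0 ⇒ 0;  out=∅∪out(0)=∅
  fail(8) 'a': from fail(0)=0 chase 'a': 0 ⇒ 0;  out=∅∪out(0)=∅
  fail(2) 'ba': from fail(1)=0 chase 'a': 0 ⇒ 8;  out=∅∪out(8)=∅
  fail(6) 'db': from fail(5)=0 chase 'b': 0 ⇒ 1;  out={2}∪out(1)={2}
  fail(7) 'da': from fail(5)=0 chase 'a': 0 ⇒ 8;  out={3}∪out(8)={3}
  fail(9) 'ab': from fail(8)=0 chase 'b': 0 ⇒ 1;  out={4}∪out(1)={4}
  fail(10) 'ad': from fail(8)=0 chase 'd': 0 ⇒ 5;  out={5}∪out(5)={5}
  fail(3) 'bad': from fail(2)=8 chase 'd': 8 ⇒ 10;  out={0}∪out(10)={0,5}

Run:
pos 0 'c': at 4  ** P1@[0:0]
pos 1 'b': at 1 (via fail)
pos 2 'd': at 5 (via fail)
pos 3 'b': at 6  ** P2@[2:3]
pos 4 'a': at 2 (via fail)
pos 5 'c': at 4 (via fail)  ** P1@[5:5]
pos 6 'c': at 4 (via fail)  ** P1@[6:6]
pos 7 'b': at 1 (via fail)
pos 8 'c': at 4 (via fail)  ** P1@[8:8]
pos 9 'b': at 1 (via fail)
pos 10 'c': at 4 (via fail)  ** P1@[10:10]
pos 11 'd': at 5 (via fail)
pos 12 'a': at 7  ** P3@[11:12]
pos 13 'c': at 4 (via fail)  ** P1@[13:13]
pos 14 'a': at 8 (via fail)
pos 15 'd': at 10  ** P5@[14:15]
pos 16 'a': at 7 (via fail)  ** P3@[15:16]
pos 17 'b': at 9 (via fail)  ** P4@[16:17]
pos 18 'd': at 5 (via fail)
pos 19 'b': at 6  ** P2@[18:19]
pos 20 'a': at 2 (via fail)
pos 21 'a': at 8 (via fail)
pos 22 'b': at 9  ** P4@[21:22]
pos 23 'd': at 5 (via fail)
pos 24 'b': at 6  ** P2@[23:24]
pos 25 'a': at 2 (via fail)
pos 26 'd': at 3  ** P0@[24:26],P5@[25:26]
pos 27 'a': at 7 (via fail)  ** P3@[26:27]
pos 28 'd': at 10 (via fail)  ** P5@[27:28]
pos 29 'c': at 4 (via fail)  ** P1@[29:29]
pos 30 'b': at 1 (via fail)
pos 31 'a': at 2
pos 32 'd': at 3  ** P0@[30:32],P5@[31:32]
pos 33 'c': at 4 (via fail)  ** P1@[33:33]

Result: [[0,1],[3,2],[5,1],[6,1],[8,1],[10,1],[12,3],[13,1],[15,5],[16,3],[17,4],[19,2],[22,4],[24,2],[26,0],[26,5],[27,3],[28,5],[29,1],[32,0],[32,5],[33,1]]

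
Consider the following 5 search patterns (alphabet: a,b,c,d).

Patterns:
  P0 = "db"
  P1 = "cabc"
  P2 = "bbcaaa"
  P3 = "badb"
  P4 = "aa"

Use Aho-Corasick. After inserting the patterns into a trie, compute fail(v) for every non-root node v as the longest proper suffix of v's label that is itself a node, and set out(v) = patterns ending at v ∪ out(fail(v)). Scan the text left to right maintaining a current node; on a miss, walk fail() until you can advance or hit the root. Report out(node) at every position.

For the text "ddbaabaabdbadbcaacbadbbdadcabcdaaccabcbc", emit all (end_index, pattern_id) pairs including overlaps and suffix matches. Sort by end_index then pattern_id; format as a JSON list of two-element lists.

Build:
Trie nodes:
  0='ε' goto a→16 b→7 c→3 d→1
  1='d' goto b→2
  2='db' goto ·  [P0 ends]
  3='c' goto a→4
  4='ca' goto b→5
  5='cab' goto c→6
  6='cabc' goto ·  [P1 ends]
  7='b' goto a→13 b→8
  8='bb' goto c→9
  9='bbc' goto a→10
  10='bbca' goto a→11
  11='bbcaa' goto a→12
  12='bbcaaa' goto ·  [P2 ends]
  13='ba' goto d→14
  14='bad' goto b→15
  15='badb' goto ·  [P3 ends]
  16='a' goto a→17
  17='aa' goto ·  [P4 ends]

Failure links (BFS by depth):
  fail(1) 'd': from fail(0)=0 chase 'd': 0 ⇒ 0;  out=∅∪out(0)=∅
  fail(3) 'c': from fail(0)=0 chase 'c': 0 ⇒ 0;  out=∅∪out(0)=∅
  fail(7) 'b': from fail(0)=0 chase 'b': 0 ⇒ 0;  out=∅∪out(0)=∅
  fail(16) 'a': from fail(0)=0 chase 'a': 0 ⇒ 0;  out=∅∪out(0)=∅
  fail(2) 'db': from fail(1)=0 chase 'b': 0 ⇒ 7;  out={0}∪out(7)={0}
  fail(4) 'ca': from fail(3)=0 chase 'a': 0 ⇒ 16;  out=∅∪out(16)=∅
  fail(8) 'bb': from fail(7)=0 chase 'b': 0 ⇒ 7;  out=∅∪out(7)=∅
  fail(13) 'ba': from fail(7)=0 chase 'a': 0 ⇒ 16;  out=∅∪out(16)=∅
  fail(17) 'aa': from fail(16)=0 chase 'a': 0 ⇒ 16;  out={4}∪out(16)={4}
  fail(5) 'cab': from fail(4)=16 chase 'b': 16→0 ⇒ 7;  out=∅∪out(7)=∅
  fail(9) 'bbc': from fail(8)=7 chase 'c': 7→0 ⇒ 3;  out=∅∪out(3)=∅
  fail(14) 'bad': from fail(13)=16 chase 'd': 16→0 ⇒ 1;  out=∅∪out(1)=∅
  fail(6) 'cabc': from fail(5)=7 chase 'c': 7→0 ⇒ 3;  out={1}∪out(3)={1}
  fail(10) 'bbca': from fail(9)=3 chase 'a': 3 ⇒ 4;  out=∅∪out(4)=∅
  fail(15) 'badb': from fail(14)=1 chase 'b': 1 ⇒ 2;  out={3}∪out(2)={0,3}
  fail(11) 'bbcaa': from fail(10)=4 chase 'a': 4→16 ⇒ 17;  out=∅∪out(17)={4}
  fail(12) 'bbcaaa': from fail(11)=17 chase 'a': 17→16 ⇒ 17;  out={2}∪out(17)={2,4}

Scan:
i=0 'd': node 0→1
i=1 'd': node 1→1 ·f
i=2 'b': node 1→2  → match P0@[1:2]
i=3 'a': node 2→13 ·f
i=4 'a': node 13→17 ·f  → match P4@[3:4]
i=5 'b': node 17→7 ·f
i=6 'a': node 7→13
i=7 'a': node 13→17 ·f  → match P4@[6:7]
i=8 'b': node 17→7 ·f
i=9 'd': node 7→1 ·f
i=10 'b': node 1→2  → match P0@[9:10]
i=11 'a': node 2→13 ·f
i=12 'd': node 13→14
i=13 'b': node 14→15  → match P0@[12:13],P3@[10:13]
i=14 'c': node 15→3 ·f
i=15 'a': node 3→4
i=16 'a': node 4→17 ·f  → match P4@[15:16]
i=17 'c': node 17→3 ·f
i=18 'b': node 3→7 ·f
i=19 'a': node 7→13
i=20 'd': node 13→14
i=21 'b': node 14→15  → match P0@[20:21],P3@[18:21]
i=22 'b': node 15→8 ·f
i=23 'd': node 8→1 ·f
i=24 'a': node 1→16 ·f
i=25 'd': node 16→1 ·f
i=26 'c': node 1→3 ·f
i=27 'a': node 3→4
i=28 'b': node 4→5
i=29 'c': node 5→6  → match P1@[26:29]
i=30 'd': node 6→1 ·f
i=31 'a': node 1→16 ·f
i=32 'a': node 16→17  → match P4@[31:32]
i=33 'c': node 17→3 ·f
i=34 'c': node 3→3 ·f
i=35 'a': node 3→4
i=36 'b': node 4→5
i=37 'c': node 5→6  → match P1@[34:37]
i=38 'b': node 6→7 ·f
i=39 'c': node 7→3 ·f

Matches: [[2,0],[4,4],[7,4],[10,0],[13,0],[13,3],[16,4],[21,0],[21,3],[29,1],[32,4],[37,1]]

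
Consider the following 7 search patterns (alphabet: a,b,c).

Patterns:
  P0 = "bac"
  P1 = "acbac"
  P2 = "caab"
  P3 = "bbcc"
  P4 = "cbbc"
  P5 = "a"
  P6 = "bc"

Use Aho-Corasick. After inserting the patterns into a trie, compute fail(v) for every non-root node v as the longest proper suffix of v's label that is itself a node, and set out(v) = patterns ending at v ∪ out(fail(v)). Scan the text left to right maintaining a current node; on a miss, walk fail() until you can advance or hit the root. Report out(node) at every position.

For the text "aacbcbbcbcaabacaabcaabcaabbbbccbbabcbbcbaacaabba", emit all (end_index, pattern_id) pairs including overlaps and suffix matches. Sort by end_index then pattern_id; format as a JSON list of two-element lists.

Build:
Trie (insert patterns):
  n0 'ε': a→4 b→1 c→9
  n1 'b': a→2 b→13 c→19
  n2 'ba': c→3
  n3 'bac': ·  ←P0
  n4 'a': c→5  ←P5
  n5 'ac': b→6
  n6 'acb': a→7
  n7 'acba': c→8
  n8 'acbac': ·  ←P1
  n9 'c': a→10 b→16
  n10 'ca': a→11
  n11 'caa': b→12
  n12 'caab': ·  ←P2
  n13 'bb': c→14
  n14 'bbc': c→15
  n15 'bbcc': ·  ←P3
  n16 'cb': b→17
  n17 'cbb': c→18
  n18 'cbbc': ·  ←P4
  n19 'bc': ·  ←P6

BFS fail/out derivation:
  fail(1) 'b': from fail(0)=0 chase 'b': 0 ⇒ 0;  out=∅∪out(0)=∅
  fail(4) 'a': from fail(0)=0 chase 'a': 0 ⇒ 0;  out={5}∪out(0)={5}
  fail(9) 'c': from fail(0)=0 chase 'c': 0 ⇒ 0;  out=∅∪out(0)=∅
  fail(2) 'ba': from fail(1)=0 chase 'a': 0 ⇒ 4;  out=∅∪out(4)={5}
  fail(5) 'ac': from fail(4)=0 chase 'c': 0 ⇒ 9;  out=∅∪out(9)=∅
  fail(10) 'ca': from fail(9)=0 chase 'a': 0 ⇒ 4;  out=∅∪out(4)={5}
  fail(13) 'bb': from fail(1)=0 chase 'b': 0 ⇒ 1;  out=∅∪out(1)=∅
  fail(16) 'cb': from fail(9)=0 chase 'b': 0 ⇒ 1;  out=∅∪out(1)=∅
  fail(19) 'bc': from fail(1)=0 chase 'c': 0 ⇒ 9;  out={6}∪out(9)={6}
  fail(3) 'bac': from fail(2)=4 chase 'c': 4 ⇒ 5;  out={0}∪out(5)={0}
  fail(6) 'acb': from fail(5)=9 chase 'b': 9 ⇒ 16;  out=∅∪out(16)=∅
  fail(11) 'caa': from fail(10)=4 chase 'a': 4→0 ⇒ 4;  out=∅∪out(4)={5}
  fail(14) 'bbc': from fail(13)=1 chase 'c': 1 ⇒ 19;  out=∅∪out(19)={6}
  fail(17) 'cbb': from fail(16)=1 chase 'b': 1 ⇒ 13;  out=∅∪out(13)=∅
  fail(7) 'acba': from fail(6)=16 chase 'a': 16→1 ⇒ 2;  out=∅∪out(2)={5}
  fail(12) 'caab': from fail(11)=4 chase 'b': 4→0 ⇒ 1;  out={2}∪out(1)={2}
  fail(15) 'bbcc': from fail(14)=19 chase 'c': 19→9→0 ⇒ 9;  out={3}∪out(9)={3}
  fail(18) 'cbbc': from fail(17)=13 chase 'c': 13 ⇒ 14;  out={4}∪out(14)={4,6}
  fail(8) 'acbac': from fail(7)=2 chase 'c': 2 ⇒ 3;  out={1}∪out(3)={0,1}

Text stream:
i=0 'a': node 0→4  ** P5@[0:0]
i=1 'a': node 4→4 (via fail)  ** P5@[1:1]
i=2 'c': node 4→5
i=3 'b': node 5→6
i=4 'c': node 6→19 (via fail)  ** P6@[3:4]
i=5 'b': node 19→16 (via fail)
i=6 'b': node 16→17
i=7 'c': node 17→18  ** P4@[4:7],P6@[6:7]
i=8 'b': node 18→16 (via fail)
i=9 'c': node 16→19 (via fail)  ** P6@[8:9]
i=10 'a': node 19→10 (via fail)  ** P5@[10:10]
i=11 'a': node 10→11  ** P5@[11:11]
i=12 'b': node 11→12  ** P2@[9:12]
i=13 'a': node 12→2 (via fail)  ** P5@[13:13]
i=14 'c': node 2→3  ** P0@[12:14]
i=15 'a': node 3→10 (via fail)  ** P5@[15:15]
i=16 'a': node 10→11  ** P5@[16:16]
i=17 'b': node 11→12  ** P2@[14:17]
i=18 'c': node 12→19 (via fail)  ** P6@[17:18]
i=19 'a': node 19→10 (via fail)  ** P5@[19:19]
i=20 'a': node 10→11  ** P5@[20:20]
i=21 'b': node 11→12  ** P2@[18:21]
i=22 'c': node 12→19 (via fail)  ** P6@[21:22]
i=23 'a': node 19→10 (via fail)  ** P5@[23:23]
i=24 'a': node 10→11  ** P5@[24:24]
i=25 'b': node 11→12  ** P2@[22:25]
i=26 'b': node 12→13 (via fail)
i=27 'b': node 13→13 (via fail)
i=28 'b': node 13→13 (via fail)
i=29 'c': node 13→14  ** P6@[28:29]
i=30 'c': node 14→15  ** P3@[27:30]
i=31 'b': node 15→16 (via fail)
i=32 'b': node 16→17
i=33 'a': node 17→2 (via fail)  ** P5@[33:33]
i=34 'b': node 2→1 (via fail)
i=35 'c': node 1→19  ** P6@[34:35]
i=36 'b': node 19→16 (via fail)
i=37 'b': node 16→17
i=38 'c': node 17→18  ** P4@[35:38],P6@[37:38]
i=39 'b': node 18→16 (via fail)
i=40 'a': node 16→2 (via fail)  ** P5@[40:40]
i=41 'a': node 2→4 (via fail)  ** P5@[41:41]
i=42 'c': node 4→5
i=43 'a': node 5→10 (via fail)  ** P5@[43:43]
i=44 'a': node 10→11  ** P5@[44:44]
i=45 'b': node 11→12  ** P2@[42:45]
i=46 'b': node 12→13 (via fail)
i=47 'a': node 13→2 (via fail)  ** P5@[47:47]

Matches: [[0,5],[1,5],[4,6],[7,4],[7,6],[9,6],[10,5],[11,5],[12,2],[13,5],[14,0],[15,5],[16,5],[17,2],[18,6],[19,5],[20,5],[21,2],[22,6],[23,5],[24,5],[25,2],[29,6],[30,3],[33,5],[35,6],[38,4],[38,6],[40,5],[41,5],[43,5],[44,5],[45,2],[47,5]]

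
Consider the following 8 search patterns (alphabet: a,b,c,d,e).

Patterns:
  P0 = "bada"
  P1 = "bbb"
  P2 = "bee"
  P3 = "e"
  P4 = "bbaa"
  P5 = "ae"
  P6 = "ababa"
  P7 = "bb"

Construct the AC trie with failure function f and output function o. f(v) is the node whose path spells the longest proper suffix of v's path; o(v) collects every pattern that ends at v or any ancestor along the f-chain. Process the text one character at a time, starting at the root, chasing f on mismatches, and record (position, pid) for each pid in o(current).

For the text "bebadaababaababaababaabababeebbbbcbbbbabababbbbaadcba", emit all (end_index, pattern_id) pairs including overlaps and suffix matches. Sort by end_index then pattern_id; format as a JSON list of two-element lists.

Build:
Trie nodes:
  n0 'ε': a→12 b→1 e→9
  n1 'b': a→2 b→5 e→7
  n2 'ba': d→3
  n3 'bad': a→4
  n4 'bada': ·  ←P0
  n5 'bb': a→10 b→6  ←P7
  n6 'bbb': ·  ←P1
  n7 'be': e→8
  n8 'bee': ·  ←P2
  n9 'e': ·  ←P3
  n10 'bba': a→11
  n11 'bbaa': ·  ←P4
  n12 'a': b→14 e→13
  n13 'ae': ·  ←P5
  n14 'ab': a→15
  n15 'aba': b→16
  n16 'abab': a→17
  n17 'ababa': ·  ←P6

BFS fail/out derivation:
  n1('b'): parent n0 fail=0; on 'b' 0 → fail=0;  out ∅∪∅=∅
  n9('e'): parent n0 fail=0; on 'e' 0 → fail=0;  out {3}∪∅={3}
  n12('a'): parent n0 fail=0; on 'a' 0 → fail=0;  out ∅∪∅=∅
  n2('ba'): parent n1 fail=0; on 'a' 0 → fail=12;  out ∅∪∅=∅
  n5('bb'): parent n1 fail=0; on 'b' 0 → fail=1;  out {7}∪∅={7}
  n7('be'): parent n1 fail=0; on 'e' 0 → fail=9;  out ∅∪{3}={3}
  n13('ae'): parent n12 fail=0; on 'e' 0 → fail=9;  out {5}∪{3}={3,5}
  n14('ab'): parent n12 fail=0; on 'b' 0 → fail=1;  out ∅∪∅=∅
  n3('bad'): parent n2 fail=12; on 'd' 12→0 → fail=0;  out ∅∪∅=∅
  n6('bbb'): parent n5 fail=1; on 'b' 1 → fail=5;  out {1}∪{7}={1,7}
  n8('bee'): parent n7 fail=9; on 'e' 9→0 → fail=9;  out {2}∪{3}={2,3}
  n10('bba'): parent n5 fail=1; on 'a' 1 → fail=2;  out ∅∪∅=∅
  n15('aba'): parent n14 fail=1; on 'a' 1 → fail=2;  out ∅∪∅=∅
  n4('bada'): parent n3 fail=0; on 'a' 0 → fail=12;  out {0}∪∅={0}
  n11('bbaa'): parent n10 fail=2; on 'a' 2→12→0 → fail=12;  out {4}∪∅={4}
  n16('abab'): parent n15 fail=2; on 'b' 2→12 → fail=14;  out ∅∪∅=∅
  n17('ababa'): parent n16 fail=14; on 'a' 14 → fail=15;  out {6}∪∅={6}

Run:
[0] read 'b'  n0⇒n1
[1] read 'e'  n1⇒n7  emit P3@[1:1]
[2] read 'b'  n7⇒n1 (fail-walked)
[3] read 'a'  n1⇒n2
[4] read 'd'  n2⇒n3
[5] read 'a'  n3⇒n4  emit P0@[2:5]
[6] read 'a'  n4⇒n12 (fail-walked)
[7] read 'b'  n12⇒n14
[8] read 'a'  n14⇒n15
[9] read 'b'  n15⇒n16
[10] read 'a'  n16⇒n17  emit P6@[6:10]
[11] read 'a'  n17⇒n12 (fail-walked)
[12] read 'b'  n12⇒n14
[13] read 'a'  n14⇒n15
[14] read 'b'  n15⇒n16
[15] read 'a'  n16⇒n17  emit P6@[11:15]
[16] read 'a'  n17⇒n12 (fail-walked)
[17] read 'b'  n12⇒n14
[18] read 'a'  n14⇒n15
[19] read 'b'  n15⇒n16
[20] read 'a'  n16⇒n17  emit P6@[16:20]
[21] read 'a'  n17⇒n12 (fail-walked)
[22] read 'b'  n12⇒n14
[23] read 'a'  n14⇒n15
[24] read 'b'  n15⇒n16
[25] read 'a'  n16⇒n17  emit P6@[21:25]
[26] read 'b'  n17⇒n16 (fail-walked)
[27] read 'e'  n16⇒n7 (fail-walked)  emit P3@[27:27]
[28] read 'e'  n7⇒n8  emit P2@[26:28],P3@[28:28]
[29] read 'b'  n8⇒n1 (fail-walked)
[30] read 'b'  n1⇒n5  emit P7@[29:30]
[31] read 'b'  n5⇒n6  emit P1@[29:31],P7@[30:31]
[32] read 'b'  n6⇒n6 (fail-walked)  emit P1@[30:32],P7@[31:32]
[33] read 'c'  n6⇒n0 (fail-walked)
[34] read 'b'  n0⇒n1
[35] read 'b'  n1⇒n5  emit P7@[34:35]
[36] read 'b'  n5⇒n6  emit P1@[34:36],P7@[35:36]
[37] read 'b'  n6⇒n6 (fail-walked)  emit P1@[35:37],P7@[36:37]
[38] read 'a'  n6⇒n10 (fail-walked)
[39] read 'b'  n10⇒n14 (fail-walked)
[40] read 'a'  n14⇒n15
[41] read 'b'  n15⇒n16
[42] read 'a'  n16⇒n17  emit P6@[38:42]
[43] read 'b'  n17⇒n16 (fail-walked)
[44] read 'b'  n16⇒n5 (fail-walked)  emit P7@[43:44]
[45] read 'b'  n5⇒n6  emit P1@[43:45],P7@[44:45]
[46] read 'b'  n6⇒n6 (fail-walked)  emit P1@[44:46],P7@[45:46]
[47] read 'a'  n6⇒n10 (fail-walked)
[48] read 'a'  n10⇒n11  emit P4@[45:48]
[49] read 'd'  n11⇒n0 (fail-walked)
[50] read 'c'  n0⇒n0
[51] read 'b'  n0⇒n1
[52] read 'a'  n1⇒n2

All matches (sorted): [[1,3],[5,0],[10,6],[15,6],[20,6],[25,6],[27,3],[28,2],[28,3],[30,7],[31,1],[31,7],[32,1],[32,7],[35,7],[36,1],[36,7],[37,1],[37,7],[42,6],[44,7],[45,1],[45,7],[46,1],[46,7],[48,4]]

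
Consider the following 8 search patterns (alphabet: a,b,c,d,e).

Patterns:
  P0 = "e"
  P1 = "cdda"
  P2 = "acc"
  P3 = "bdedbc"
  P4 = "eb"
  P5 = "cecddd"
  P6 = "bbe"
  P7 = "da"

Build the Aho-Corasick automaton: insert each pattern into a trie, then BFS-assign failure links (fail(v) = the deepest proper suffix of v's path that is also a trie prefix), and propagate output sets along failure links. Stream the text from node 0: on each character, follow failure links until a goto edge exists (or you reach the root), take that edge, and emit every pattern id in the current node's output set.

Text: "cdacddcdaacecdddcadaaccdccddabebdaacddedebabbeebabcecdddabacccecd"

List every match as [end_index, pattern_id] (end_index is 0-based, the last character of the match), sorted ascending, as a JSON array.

Build:
Trie nodes:
  0='ε' goto a→6 b→9 c→2 d→23 e→1
  1='e' goto b→15  ←P0
  2='c' goto d→3 e→16
  3='cd' goto d→4
  4='cdd' goto a→5
  5='cdda' goto ·  ←P1
  6='a' goto c→7
  7='ac' goto c→8
  8='acc' goto ·  ←P2
  9='b' goto b→21 d→10
  10='bd' goto e→11
  11='bde' goto d→12
  12='bded' goto b→13
  13='bdedb' goto c→14
  14='bdedbc' goto ·  ←P3
  15='eb' goto ·  ←P4
  16='ce' goto c→17
  17='cec' goto d→18
  18='cecd' goto d→19
  19='cecdd' goto d→20
  20='cecddd' goto ·  ←P5
  21='bb' goto e→22
  22='bbe' goto ·  ←P6
  23='d' goto a→24
  24='da' goto ·  ←P7

BFS fail/out derivation:
  fail(1) 'e': from fail(0)=0 chase 'e': 0 ⇒ 0;  out={0}∪out(0)={0}
  fail(2) 'c': from fail(0)=0 chase 'c': 0 ⇒ 0;  out=∅∪out(0)=∅
  fail(6) 'a': from fail(0)=0 chase 'a': 0 ⇒ 0;  out=∅∪out(0)=∅
  fail(9) 'b': from fail(0)=0 chase 'b': 0 ⇒ 0;  out=∅∪out(0)=∅
  fail(23) 'd': from fail(0)=0 chase 'd': 0 ⇒ 0;  out=∅∪out(0)=∅
  fail(3) 'cd': from fail(2)=0 chase 'd': 0 ⇒ 23;  out=∅∪out(23)=∅
  fail(7) 'ac': from fail(6)=0 chase 'c': 0 ⇒ 2;  out=∅∪out(2)=∅
  fail(10) 'bd': from fail(9)=0 chase 'd': 0 ⇒ 23;  out=∅∪out(23)=∅
  fail(15) 'eb': from fail(1)=0 chase 'b': 0 ⇒ 9;  out={4}∪out(9)={4}
  fail(16) 'ce': from fail(2)=0 chase 'e': 0 ⇒ 1;  out=∅∪out(1)={0}
  fail(21) 'bb': from fail(9)=0 chase 'b': 0 ⇒ 9;  out=∅∪out(9)=∅
  fail(24) 'da': from fail(23)=0 chase 'a': 0 ⇒ 6;  out={7}∪out(6)={7}
  fail(4) 'cdd': from fail(3)=23 chase 'd': 23→0 ⇒ 23;  out=∅∪out(23)=∅
  fail(8) 'acc': from fail(7)=2 chase 'c': 2→0 ⇒ 2;  out={2}∪out(2)={2}
  fail(11) 'bde': from fail(10)=23 chase 'e': 23→0 ⇒ 1;  out=∅∪out(1)={0}
  fail(17) 'cec': from fail(16)=1 chase 'c': 1→0 ⇒ 2;  out=∅∪out(2)=∅
  fail(22) 'bbe': from fail(21)=9 chase 'e': 9→0 ⇒ 1;  out={6}∪out(1)={0,6}
  fail(5) 'cdda': from fail(4)=23 chase 'a': 23 ⇒ 24;  out={1}∪out(24)={1,7}
  fail(12) 'bded': from fail(11)=1 chase 'd': 1→0 ⇒ 23;  out=∅∪out(23)=∅
  fail(18) 'cecd': from fail(17)=2 chase 'd': 2 ⇒ 3;  out=∅∪out(3)=∅
  fail(13) 'bdedb': from fail(12)=23 chase 'b': 23→0 ⇒ 9;  out=∅∪out(9)=∅
  fail(19) 'cecdd': from fail(18)=3 chase 'd': 3 ⇒ 4;  out=∅∪out(4)=∅
  fail(14) 'bdedbc': from fail(13)=9 chase 'c': 9→0 ⇒ 2;  out={3}∪out(2)={3}
  fail(20) 'cecddd': from fail(19)=4 chase 'd': 4→23→0 ⇒ 23;  out={5}∪out(23)={5}

Text stream:
[0] read 'c'  n0⇒n2
[1] read 'd'  n2⇒n3
[2] read 'a'  n3⇒n24 (via fail)  → match P7@[1:2]
[3] read 'c'  n24⇒n7 (via fail)
[4] read 'd'  n7⇒n3 (via fail)
[5] read 'd'  n3⇒n4
[6] read 'c'  n4⇒n2 (via fail)
[7] read 'd'  n2⇒n3
[8] read 'a'  n3⇒n24 (via fail)  → match P7@[7:8]
[9] read 'a'  n24⇒n6 (via fail)
[10] read 'c'  n6⇒n7
[11] read 'e'  n7⇒n16 (via fail)  → match P0@[11:11]
[12] read 'c'  n16⇒n17
[13] read 'd'  n17⇒n18
[14] read 'd'  n18⇒n19
[15] read 'd'  n19⇒n20  → match P5@[10:15]
[16] read 'c'  n20⇒n2 (via fail)
[17] read 'a'  n2⇒n6 (via fail)
[18] read 'd'  n6⇒n23 (via fail)
[19] read 'a'  n23⇒n24  → match P7@[18:19]
[20] read 'a'  n24⇒n6 (via fail)
[21] read 'c'  n6⇒n7
[22] read 'c'  n7⇒n8  → match P2@[20:22]
[23] read 'd'  n8⇒n3 (via fail)
[24] read 'c'  n3⇒n2 (via fail)
[25] read 'c'  n2⇒n2 (via fail)
[26] read 'd'  n2⇒n3
[27] read 'd'  n3⇒n4
[28] read 'a'  n4⇒n5  → match P1@[25:28],P7@[27:28]
[29] read 'b'  n5⇒n9 (via fail)
[30] read 'e'  n9⇒n1 (via fail)  → match P0@[30:30]
[31] read 'b'  n1⇒n15  → match P4@[30:31]
[32] read 'd'  n15⇒n10 (via fail)
[33] read 'a'  n10⇒n24 (via fail)  → match P7@[32:33]
[34] read 'a'  n24⇒n6 (via fail)
[35] read 'c'  n6⇒n7
[36] read 'd'  n7⇒n3 (via fail)
[37] read 'd'  n3⇒n4
[38] read 'e'  n4⇒n1 (via fail)  → match P0@[38:38]
[39] read 'd'  n1⇒n23 (via fail)
[40] read 'e'  n23⇒n1 (via fail)  → match P0@[40:40]
[41] read 'b'  n1⇒n15  → match P4@[40:41]
[42] read 'a'  n15⇒n6 (via fail)
[43] read 'b'  n6⇒n9 (via fail)
[44] read 'b'  n9⇒n21
[45] read 'e'  n21⇒n22  → match P0@[45:45],P6@[43:45]
[46] read 'e'  n22⇒n1 (via fail)  → match P0@[46:46]
[47] read 'b'  n1⇒n15  → match P4@[46:47]
[48] read 'a'  n15⇒n6 (via fail)
[49] read 'b'  n6⇒n9 (via fail)
[50] read 'c'  n9⇒n2 (via fail)
[51] read 'e'  n2⇒n16  → match P0@[51:51]
[52] read 'c'  n16⇒n17
[53] read 'd'  n17⇒n18
[54] read 'd'  n18⇒n19
[55] read 'd'  n19⇒n20  → match P5@[50:55]
[56] read 'a'  n20⇒n24 (via fail)  → match P7@[55:56]
[57] read 'b'  n24⇒n9 (via fail)
[58] read 'a'  n9⇒n6 (via fail)
[59] read 'c'  n6⇒n7
[60] read 'c'  n7⇒n8  → match P2@[58:60]
[61] read 'c'  n8⇒n2 (via fail)
[62] read 'e'  n2⇒n16  → match P0@[62:62]
[63] read 'c'  n16⇒n17
[64] read 'd'  n17⇒n18

Matches: [[2,7],[8,7],[11,0],[15,5],[19,7],[22,2],[28,1],[28,7],[30,0],[31,4],[33,7],[38,0],[40,0],[41,4],[45,0],[45,6],[46,0],[47,4],[51,0],[55,5],[56,7],[60,2],[62,0]]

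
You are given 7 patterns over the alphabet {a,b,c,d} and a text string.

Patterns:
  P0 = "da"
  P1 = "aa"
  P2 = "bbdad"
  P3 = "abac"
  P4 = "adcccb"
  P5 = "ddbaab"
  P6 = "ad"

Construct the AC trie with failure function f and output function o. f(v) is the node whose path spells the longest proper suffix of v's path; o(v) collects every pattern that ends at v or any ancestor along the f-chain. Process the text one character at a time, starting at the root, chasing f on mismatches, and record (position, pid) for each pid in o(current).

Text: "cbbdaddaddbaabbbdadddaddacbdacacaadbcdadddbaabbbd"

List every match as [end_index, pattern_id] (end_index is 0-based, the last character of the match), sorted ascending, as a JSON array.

Build:
Trie (insert patterns):
  n0 'ε': a→3 b→5 d→1
  n1 'd': a→2 d→18
  n2 'da': ·  ←P0
  n3 'a': a→4 b→10 d→13
  n4 'aa': ·  ←P1
  n5 'b': b→6
  n6 'bb': d→7
  n7 'bbd': a→8
  n8 'bbda': d→9
  n9 'bbdad': ·  ←P2
  n10 'ab': a→11
  n11 'aba': c→12
  n12 'abac': ·  ←P3
  n13 'ad': c→14  ←P6
  n14 'adc': c→15
  n15 'adcc': c→16
  n16 'adccc': b→17
  n17 'adcccb': ·  ←P4
  n18 'dd': b→19
  n19 'ddb': a→20
  n20 'ddba': a→21
  n21 'ddbaa': b→22
  n22 'ddbaab': ·  ←P5

Failure links (BFS by depth):
  fail(1) 'd': from fail(0)=0 chase 'd': 0 ⇒ 0;  out=∅∪out(0)=∅
  fail(3) 'a': from fail(0)=0 chase 'a': 0 ⇒ 0;  out=∅∪out(0)=∅
  fail(5) 'b': from fail(0)=0 chase 'b': 0 ⇒ 0;  out=∅∪out(0)=∅
  fail(2) 'da': from fail(1)=0 chase 'a': 0 ⇒ 3;  out={0}∪out(3)={0}
  fail(4) 'aa': from fail(3)=0 chase 'a': 0 ⇒ 3;  out={1}∪out(3)={1}
  fail(6) 'bb': from fail(5)=0 chase 'b': 0 ⇒ 5;  out=∅∪out(5)=∅
  fail(10) 'ab': from fail(3)=0 chase 'b': 0 ⇒ 5;  out=∅∪out(5)=∅
  fail(13) 'ad': from fail(3)=0 chase 'd': 0 ⇒ 1;  out={6}∪out(1)={6}
  fail(18) 'dd': from fail(1)=0 chase 'd': 0 ⇒ 1;  out=∅∪out(1)=∅
  fail(7) 'bbd': from fail(6)=5 chase 'd': 5→0 ⇒ 1;  out=∅∪out(1)=∅
  fail(11) 'aba': from fail(10)=5 chase 'a': 5→0 ⇒ 3;  out=∅∪out(3)=∅
  fail(14) 'adc': from fail(13)=1 chase 'c': 1→0 ⇒ 0;  out=∅∪out(0)=∅
  fail(19) 'ddb': from fail(18)=1 chase 'b': 1→0 ⇒ 5;  out=∅∪out(5)=∅
  fail(8) 'bbda': from fail(7)=1 chase 'a': 1 ⇒ 2;  out=∅∪out(2)={0}
  fail(12) 'abac': from fail(11)=3 chase 'c': 3→0 ⇒ 0;  out={3}∪out(0)={3}
  fail(15) 'adcc': from fail(14)=0 chase 'c': 0 ⇒ 0;  out=∅∪out(0)=∅
  fail(20) 'ddba': from fail(19)=5 chase 'a': 5→0 ⇒ 3;  out=∅∪out(3)=∅
  fail(9) 'bbdad': from fail(8)=2 chase 'd': 2→3 ⇒ 13;  out={2}∪out(13)={2,6}
  fail(16) 'adccc': from fail(15)=0 chase 'c': 0 ⇒ 0;  out=∅∪out(0)=∅
  fail(21) 'ddbaa': from fail(20)=3 chase 'a': 3 ⇒ 4;  out=∅∪out(4)={1}
  fail(17) 'adcccb': from fail(16)=0 chase 'b': 0 ⇒ 5;  out={4}∪out(5)={4}
  fail(22) 'ddbaab': from fail(21)=4 chase 'b': 4→3 ⇒ 10;  out={5}∪out(10)={5}

Run:
i=0 'c': node 0→0
i=1 'b': node 0→5
i=2 'b': node 5→6
i=3 'd': node 6→7
i=4 'a': node 7→8  emit P0@[3:4]
i=5 'd': node 8→9  emit P2@[1:5],P6@[4:5]
i=6 'd': node 9→18 (via fail)
i=7 'a': node 18→2 (via fail)  emit P0@[6:7]
i=8 'd': node 2→13 (via fail)  emit P6@[7:8]
i=9 'd': node 13→18 (via fail)
i=10 'b': node 18→19
i=11 'a': node 19→20
i=12 'a': node 20→21  emit P1@[11:12]
i=13 'b': node 21→22  emit P5@[8:13]
i=14 'b': node 22→6 (via fail)
i=15 'b': node 6→6 (via fail)
i=16 'd': node 6→7
i=17 'a': node 7→8  emit P0@[16:17]
i=18 'd': node 8→9  emit P2@[14:18],P6@[17:18]
i=19 'd': node 9→18 (via fail)
i=20 'd': node 18→18 (via fail)
i=21 'a': node 18→2 (via fail)  emit P0@[20:21]
i=22 'd': node 2→13 (via fail)  emit P6@[21:22]
i=23 'd': node 13→18 (via fail)
i=24 'a': node 18→2 (via fail)  emit P0@[23:24]
i=25 'c': node 2→0 (via fail)
i=26 'b': node 0→5
i=27 'd': node 5→1 (via fail)
i=28 'a': node 1→2  emit P0@[27:28]
i=29 'c': node 2→0 (via fail)
i=30 'a': node 0→3
i=31 'c': node 3→0 (via fail)
i=32 'a': node 0→3
i=33 'a': node 3→4  emit P1@[32:33]
i=34 'd': node 4→13 (via fail)  emit P6@[33:34]
i=35 'b': node 13→5 (via fail)
i=36 'c': node 5→0 (via fail)
i=37 'd': node 0→1
i=38 'a': node 1→2  emit P0@[37:38]
i=39 'd': node 2→13 (via fail)  emit P6@[38:39]
i=40 'd': node 13→18 (via fail)
i=41 'd': node 18→18 (via fail)
i=42 'b': node 18→19
i=43 'a': node 19→20
i=44 'a': node 20→21  emit P1@[43:44]
i=45 'b': node 21→22  emit P5@[40:45]
i=46 'b': node 22→6 (via fail)
i=47 'b': node 6→6 (via fail)
i=48 'd': node 6→7

Matches: [[4,0],[5,2],[5,6],[7,0],[8,6],[12,1],[13,5],[17,0],[18,2],[18,6],[21,0],[22,6],[24,0],[28,0],[33,1],[34,6],[38,0],[39,6],[44,1],[45,5]]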